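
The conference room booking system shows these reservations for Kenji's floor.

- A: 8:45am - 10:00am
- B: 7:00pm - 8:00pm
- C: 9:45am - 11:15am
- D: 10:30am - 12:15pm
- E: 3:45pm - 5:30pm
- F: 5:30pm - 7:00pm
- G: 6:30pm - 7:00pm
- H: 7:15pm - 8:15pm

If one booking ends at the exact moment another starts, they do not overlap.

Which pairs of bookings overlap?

A & C, B & H, C & D, F & G

Check each pair: they overlap iff neither finishes before the other starts.
Sorted by start: A, C, D, E, F, G, B, H.
C starts before A ends → A and C overlap.
D starts after A ends — done with A.
D starts before C ends → C and D overlap.
E starts after C ends — done with C.
E starts after D ends — done with D.
F starts exactly when E ends (back-to-back, no overlap) — done with E.
G starts before F ends → F and G overlap.
B starts exactly when F ends (back-to-back, no overlap) — done with F.
B starts exactly when G ends (back-to-back, no overlap) — done with G.
H starts before B ends → B and H overlap.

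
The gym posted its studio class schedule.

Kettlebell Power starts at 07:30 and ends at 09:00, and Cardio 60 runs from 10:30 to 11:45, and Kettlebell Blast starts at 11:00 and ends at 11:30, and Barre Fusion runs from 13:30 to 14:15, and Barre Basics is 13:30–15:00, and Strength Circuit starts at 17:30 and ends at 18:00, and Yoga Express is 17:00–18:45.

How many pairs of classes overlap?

3

Sorted by start: Kettlebell Power, Cardio 60, Kettlebell Blast, Barre Fusion, Barre Basics, Yoga Express, Strength Circuit.
Cardio 60 starts after Kettlebell Power ends, so Kettlebell Power has no further overlaps.
Kettlebell Blast starts before Cardio 60 ends → Cardio 60 and Kettlebell Blast overlap.
Barre Fusion starts after Cardio 60 ends, so Cardio 60 has no further overlaps.
Barre Fusion starts after Kettlebell Blast ends, so Kettlebell Blast has no further overlaps.
Barre Basics starts before Barre Fusion ends → Barre Fusion and Barre Basics overlap.
Yoga Express starts after Barre Fusion ends, so Barre Fusion has no further overlaps.
Yoga Express starts after Barre Basics ends, so Barre Basics has no further overlaps.
Strength Circuit starts before Yoga Express ends → Yoga Express and Strength Circuit overlap.
Overlapping pairs: Barre Basics & Barre Fusion, Cardio 60 & Kettlebell Blast, Strength Circuit & Yoga Express — 3 in total.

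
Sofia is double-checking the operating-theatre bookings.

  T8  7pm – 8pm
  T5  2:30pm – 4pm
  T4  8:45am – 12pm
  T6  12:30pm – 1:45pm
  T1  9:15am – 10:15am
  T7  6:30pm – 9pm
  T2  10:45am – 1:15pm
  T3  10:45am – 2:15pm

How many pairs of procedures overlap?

Two intervals overlap when each starts before the other ends.
Sorted by start: T4, T1, T2, T3, T6, T5, T7, T8.
T1 starts before T4 ends → T4 and T1 overlap.
T2 starts before T4 ends → T4 and T2 overlap.
T3 starts before T4 ends → T4 and T3 overlap.
T6 starts after T4 ends; T4 is clear from here.
T2 starts after T1 ends; T1 is clear from here.
T3 starts before T2 ends → T2 and T3 overlap.
T6 starts before T2 ends → T2 and T6 overlap.
T5 starts after T2 ends; T2 is clear from here.
T6 starts before T3 ends → T3 and T6 overlap.
T5 starts after T3 ends; T3 is clear from here.
T5 starts after T6 ends; T6 is clear from here.
T7 starts after T5 ends; T5 is clear from here.
T8 starts before T7 ends → T7 and T8 overlap.
Overlapping pairs: T1 & T4, T2 & T3, T2 & T4, T2 & T6, T3 & T4, T3 & T6, T7 & T8 — 7 in total.

7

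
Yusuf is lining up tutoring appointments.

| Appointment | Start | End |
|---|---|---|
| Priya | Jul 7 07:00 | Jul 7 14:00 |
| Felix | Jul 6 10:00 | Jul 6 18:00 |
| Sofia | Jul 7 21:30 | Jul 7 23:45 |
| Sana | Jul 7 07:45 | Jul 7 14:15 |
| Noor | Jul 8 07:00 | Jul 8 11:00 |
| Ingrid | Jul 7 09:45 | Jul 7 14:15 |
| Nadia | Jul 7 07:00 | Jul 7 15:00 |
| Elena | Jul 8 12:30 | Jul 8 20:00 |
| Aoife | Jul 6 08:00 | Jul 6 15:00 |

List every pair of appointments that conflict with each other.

Aoife & Felix, Ingrid & Nadia, Ingrid & Priya, Ingrid & Sana, Nadia & Priya, Nadia & Sana, Priya & Sana

Sorted by start: Aoife, Felix, Nadia, Priya, Sana, Ingrid, Sofia, Noor, Elena.
Felix starts before Aoife ends → Aoife and Felix overlap.
Nadia starts after Aoife ends, so nothing later overlaps Aoife either.
Nadia starts after Felix ends, so nothing later overlaps Felix either.
Priya starts before Nadia ends → Nadia and Priya overlap.
Sana starts before Nadia ends → Nadia and Sana overlap.
Ingrid starts before Nadia ends → Nadia and Ingrid overlap.
Sofia starts after Nadia ends, so nothing later overlaps Nadia either.
Sana starts before Priya ends → Priya and Sana overlap.
Ingrid starts before Priya ends → Priya and Ingrid overlap.
Sofia starts after Priya ends, so nothing later overlaps Priya either.
Ingrid starts before Sana ends → Sana and Ingrid overlap.
Sofia starts after Sana ends, so nothing later overlaps Sana either.
Sofia starts after Ingrid ends, so nothing later overlaps Ingrid either.
Noor starts after Sofia ends, so nothing later overlaps Sofia either.
Elena starts after Noor ends.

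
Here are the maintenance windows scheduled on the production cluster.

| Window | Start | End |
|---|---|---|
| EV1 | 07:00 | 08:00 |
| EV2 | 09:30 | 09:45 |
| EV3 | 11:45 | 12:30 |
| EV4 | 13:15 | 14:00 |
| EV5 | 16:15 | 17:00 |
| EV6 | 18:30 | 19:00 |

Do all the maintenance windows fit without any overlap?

Sorted by start: EV1, EV2, EV3, EV4, EV5, EV6.
EV2 starts after EV1 ends — done with EV1.
EV3 starts after EV2 ends — done with EV2.
EV4 starts after EV3 ends — done with EV3.
EV5 starts after EV4 ends — done with EV4.
EV6 starts after EV5 ends.
Every pair is clear; the schedule has no overlaps.

Yes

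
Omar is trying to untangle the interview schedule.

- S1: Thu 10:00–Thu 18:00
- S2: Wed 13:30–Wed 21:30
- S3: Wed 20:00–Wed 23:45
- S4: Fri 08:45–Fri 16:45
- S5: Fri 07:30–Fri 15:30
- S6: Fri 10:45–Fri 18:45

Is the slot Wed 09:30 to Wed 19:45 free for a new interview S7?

S2: starts Wed 13:30 before S7 ends Wed 19:45, and ends Wed 21:30 after S7 starts Wed 09:30 → overlap.
S3: starts Wed 20:00 at or after S7 ends Wed 19:45 → clear.
S1: starts Thu 10:00 at or after S7 ends Wed 19:45 → clear.
S5: starts Fri 07:30 at or after S7 ends Wed 19:45 → clear.
S4: starts Fri 08:45 at or after S7 ends Wed 19:45 → clear.
S6: starts Fri 10:45 at or after S7 ends Wed 19:45 → clear.
S7 overlaps S2.

No — it overlaps S2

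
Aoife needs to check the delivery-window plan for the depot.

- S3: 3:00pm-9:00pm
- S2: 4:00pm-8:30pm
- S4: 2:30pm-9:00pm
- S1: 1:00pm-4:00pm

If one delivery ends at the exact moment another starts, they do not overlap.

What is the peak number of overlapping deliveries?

3

Sort all start/end points and keep a running count:
1:00pm start S1 → 1
2:30pm start S4 → 2
3:00pm start S3 → 3
4:00pm end S1 → 2
4:00pm start S2 → 3
8:30pm end S2 → 2
9:00pm end S3 → 1
9:00pm end S4 → 0
Peak is 3, at 3:00pm (S1, S3, S4).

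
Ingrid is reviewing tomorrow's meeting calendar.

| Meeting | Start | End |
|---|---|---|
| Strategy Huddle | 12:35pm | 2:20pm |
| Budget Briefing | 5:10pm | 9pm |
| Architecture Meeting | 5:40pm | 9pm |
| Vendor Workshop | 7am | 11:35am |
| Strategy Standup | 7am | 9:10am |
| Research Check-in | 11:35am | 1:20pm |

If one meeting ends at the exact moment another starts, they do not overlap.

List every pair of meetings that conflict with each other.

Two intervals overlap when each starts before the other ends.
Sorted by start: Strategy Standup, Vendor Workshop, Research Check-in, Strategy Huddle, Budget Briefing, Architecture Meeting.
Vendor Workshop starts before Strategy Standup ends → Strategy Standup and Vendor Workshop overlap.
Research Check-in starts after Strategy Standup ends, so Strategy Standup has no further overlaps.
Research Check-in starts exactly when Vendor Workshop ends (back-to-back, no overlap), so Vendor Workshop has no further overlaps.
Strategy Huddle starts before Research Check-in ends → Research Check-in and Strategy Huddle overlap.
Budget Briefing starts after Research Check-in ends, so Research Check-in has no further overlaps.
Budget Briefing starts after Strategy Huddle ends, so Strategy Huddle has no further overlaps.
Architecture Meeting starts before Budget Briefing ends → Budget Briefing and Architecture Meeting overlap.

Architecture Meeting & Budget Briefing, Research Check-in & Strategy Huddle, Strategy Standup & Vendor Workshop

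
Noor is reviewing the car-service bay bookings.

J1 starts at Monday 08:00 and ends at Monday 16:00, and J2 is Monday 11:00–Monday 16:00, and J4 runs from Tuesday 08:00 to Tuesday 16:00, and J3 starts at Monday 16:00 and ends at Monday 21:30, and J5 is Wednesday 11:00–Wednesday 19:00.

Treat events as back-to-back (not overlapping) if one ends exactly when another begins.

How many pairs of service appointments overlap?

1

Check each pair: they overlap iff neither finishes before the other starts.
Sorted by start: J1, J2, J3, J4, J5.
J2 starts before J1 ends → J1 and J2 overlap.
J3 starts exactly when J1 ends (back-to-back, no overlap), so nothing later overlaps J1 either.
J3 starts exactly when J2 ends (back-to-back, no overlap), so nothing later overlaps J2 either.
J4 starts after J3 ends, so nothing later overlaps J3 either.
J5 starts after J4 ends.
Overlapping pairs: J1 & J2 — 1 in total.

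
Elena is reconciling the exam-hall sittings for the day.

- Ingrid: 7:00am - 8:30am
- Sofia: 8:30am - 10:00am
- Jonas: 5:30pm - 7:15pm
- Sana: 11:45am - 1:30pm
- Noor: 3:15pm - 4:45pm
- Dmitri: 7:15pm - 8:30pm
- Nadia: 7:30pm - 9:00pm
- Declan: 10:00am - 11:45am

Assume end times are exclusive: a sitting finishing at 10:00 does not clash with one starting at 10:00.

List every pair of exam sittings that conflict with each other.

Check each pair: they overlap iff neither finishes before the other starts.
Sorted by start: Ingrid, Sofia, Declan, Sana, Noor, Jonas, Dmitri, Nadia.
Sofia starts exactly when Ingrid ends (back-to-back, no overlap); Ingrid is clear from here.
Declan starts exactly when Sofia ends (back-to-back, no overlap); Sofia is clear from here.
Sana starts exactly when Declan ends (back-to-back, no overlap); Declan is clear from here.
Noor starts after Sana ends; Sana is clear from here.
Jonas starts after Noor ends; Noor is clear from here.
Dmitri starts exactly when Jonas ends (back-to-back, no overlap); Jonas is clear from here.
Nadia starts before Dmitri ends → Dmitri and Nadia overlap.

Dmitri & Nadia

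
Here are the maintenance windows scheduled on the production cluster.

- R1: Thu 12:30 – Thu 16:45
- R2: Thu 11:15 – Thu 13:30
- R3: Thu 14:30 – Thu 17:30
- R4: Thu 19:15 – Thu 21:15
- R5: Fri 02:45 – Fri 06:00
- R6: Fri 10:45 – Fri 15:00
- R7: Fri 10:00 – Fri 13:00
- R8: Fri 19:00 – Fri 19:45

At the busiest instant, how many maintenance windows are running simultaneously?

Sweep the timeline, counting +1 at each start and −1 at each end (ends before starts at a tie):
Thu 11:15 start R2 → 1
Thu 12:30 start R1 → 2
Thu 13:30 end R2 → 1
Thu 14:30 start R3 → 2
Thu 16:45 end R1 → 1
Thu 17:30 end R3 → 0
Thu 19:15 start R4 → 1
Thu 21:15 end R4 → 0
Fri 02:45 start R5 → 1
Fri 06:00 end R5 → 0
Fri 10:00 start R7 → 1
Fri 10:45 start R6 → 2
Fri 13:00 end R7 → 1
Fri 15:00 end R6 → 0
Fri 19:00 start R8 → 1
Fri 19:45 end R8 → 0
Peak is 2, at Thu 12:30 (R1, R2).

2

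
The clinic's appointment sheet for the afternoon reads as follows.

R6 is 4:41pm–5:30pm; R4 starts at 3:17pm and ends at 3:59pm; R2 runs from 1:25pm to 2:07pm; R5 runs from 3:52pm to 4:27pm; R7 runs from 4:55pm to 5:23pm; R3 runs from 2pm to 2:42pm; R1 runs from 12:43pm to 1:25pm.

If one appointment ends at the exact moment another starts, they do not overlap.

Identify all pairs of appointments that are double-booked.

Sorted by start: R1, R2, R3, R4, R5, R6, R7.
R2 starts exactly when R1 ends (back-to-back, no overlap); R1 is clear from here.
R3 starts before R2 ends → R2 and R3 overlap.
R4 starts after R2 ends; R2 is clear from here.
R4 starts after R3 ends; R3 is clear from here.
R5 starts before R4 ends → R4 and R5 overlap.
R6 starts after R4 ends; R4 is clear from here.
R6 starts after R5 ends; R5 is clear from here.
R7 starts before R6 ends → R6 and R7 overlap.

R2 & R3, R4 & R5, R6 & R7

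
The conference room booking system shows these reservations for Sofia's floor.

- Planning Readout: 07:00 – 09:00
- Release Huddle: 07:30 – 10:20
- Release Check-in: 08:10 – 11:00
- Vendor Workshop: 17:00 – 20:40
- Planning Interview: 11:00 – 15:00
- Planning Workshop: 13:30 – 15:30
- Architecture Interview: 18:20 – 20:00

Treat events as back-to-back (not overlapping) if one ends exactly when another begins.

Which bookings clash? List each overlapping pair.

Sorted by start: Planning Readout, Release Huddle, Release Check-in, Planning Interview, Planning Workshop, Vendor Workshop, Architecture Interview.
Release Huddle starts before Planning Readout ends → Planning Readout and Release Huddle overlap.
Release Check-in starts before Planning Readout ends → Planning Readout and Release Check-in overlap.
Planning Interview starts after Planning Readout ends; Planning Readout is clear from here.
Release Check-in starts before Release Huddle ends → Release Huddle and Release Check-in overlap.
Planning Interview starts after Release Huddle ends; Release Huddle is clear from here.
Planning Interview starts exactly when Release Check-in ends (back-to-back, no overlap); Release Check-in is clear from here.
Planning Workshop starts before Planning Interview ends → Planning Interview and Planning Workshop overlap.
Vendor Workshop starts after Planning Interview ends; Planning Interview is clear from here.
Vendor Workshop starts after Planning Workshop ends; Planning Workshop is clear from here.
Architecture Interview starts before Vendor Workshop ends → Vendor Workshop and Architecture Interview overlap.

Architecture Interview & Vendor Workshop, Planning Interview & Planning Workshop, Planning Readout & Release Check-in, Planning Readout & Release Huddle, Release Check-in & Release Huddle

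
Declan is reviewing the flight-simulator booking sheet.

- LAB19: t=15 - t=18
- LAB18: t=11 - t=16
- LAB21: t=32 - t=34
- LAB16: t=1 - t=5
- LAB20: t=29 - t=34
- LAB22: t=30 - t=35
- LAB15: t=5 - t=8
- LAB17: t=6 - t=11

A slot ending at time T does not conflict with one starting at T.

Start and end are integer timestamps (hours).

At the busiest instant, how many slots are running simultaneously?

Sweep the timeline, counting +1 at each start and −1 at each end (ends before starts at a tie):
t=1 start LAB16 → 1
t=5 end LAB16 → 0
t=5 start LAB15 → 1
t=6 start LAB17 → 2
t=8 end LAB15 → 1
t=11 end LAB17 → 0
t=11 start LAB18 → 1
t=15 start LAB19 → 2
t=16 end LAB18 → 1
t=18 end LAB19 → 0
t=29 start LAB20 → 1
t=30 start LAB22 → 2
t=32 start LAB21 → 3
t=34 end LAB20 → 2
t=34 end LAB21 → 1
t=35 end LAB22 → 0
Peak is 3, at t=32 (LAB20, LAB21, LAB22).

3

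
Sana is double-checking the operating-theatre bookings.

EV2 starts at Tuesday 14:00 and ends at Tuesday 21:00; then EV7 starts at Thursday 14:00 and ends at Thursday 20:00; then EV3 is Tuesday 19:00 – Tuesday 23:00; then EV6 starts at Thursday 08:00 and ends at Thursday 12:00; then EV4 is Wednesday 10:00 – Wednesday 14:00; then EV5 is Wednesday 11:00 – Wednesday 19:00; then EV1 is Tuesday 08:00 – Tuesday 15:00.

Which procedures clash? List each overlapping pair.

Sorted by start: EV1, EV2, EV3, EV4, EV5, EV6, EV7.
EV2 starts before EV1 ends → EV1 and EV2 overlap.
EV3 starts after EV1 ends; EV1 is clear from here.
EV3 starts before EV2 ends → EV2 and EV3 overlap.
EV4 starts after EV2 ends; EV2 is clear from here.
EV4 starts after EV3 ends; EV3 is clear from here.
EV5 starts before EV4 ends → EV4 and EV5 overlap.
EV6 starts after EV4 ends; EV4 is clear from here.
EV6 starts after EV5 ends; EV5 is clear from here.
EV7 starts after EV6 ends.

EV1 & EV2, EV2 & EV3, EV4 & EV5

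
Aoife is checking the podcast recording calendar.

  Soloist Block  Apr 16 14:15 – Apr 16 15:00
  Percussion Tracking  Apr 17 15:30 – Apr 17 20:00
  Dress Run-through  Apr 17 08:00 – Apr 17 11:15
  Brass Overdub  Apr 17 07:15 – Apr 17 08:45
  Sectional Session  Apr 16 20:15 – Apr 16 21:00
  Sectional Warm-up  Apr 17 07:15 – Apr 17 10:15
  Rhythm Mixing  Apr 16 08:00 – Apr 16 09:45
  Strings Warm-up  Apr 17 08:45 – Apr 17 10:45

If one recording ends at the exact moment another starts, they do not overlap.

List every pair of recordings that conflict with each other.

Brass Overdub & Dress Run-through, Brass Overdub & Sectional Warm-up, Dress Run-through & Sectional Warm-up, Dress Run-through & Strings Warm-up, Sectional Warm-up & Strings Warm-up

Sorted by start: Rhythm Mixing, Soloist Block, Sectional Session, Brass Overdub, Sectional Warm-up, Dress Run-through, Strings Warm-up, Percussion Tracking.
Soloist Block starts after Rhythm Mixing ends; Rhythm Mixing is clear from here.
Sectional Session starts after Soloist Block ends; Soloist Block is clear from here.
Brass Overdub starts after Sectional Session ends; Sectional Session is clear from here.
Sectional Warm-up starts before Brass Overdub ends → Brass Overdub and Sectional Warm-up overlap.
Dress Run-through starts before Brass Overdub ends → Brass Overdub and Dress Run-through overlap.
Strings Warm-up starts exactly when Brass Overdub ends (back-to-back, no overlap); Brass Overdub is clear from here.
Dress Run-through starts before Sectional Warm-up ends → Sectional Warm-up and Dress Run-through overlap.
Strings Warm-up starts before Sectional Warm-up ends → Sectional Warm-up and Strings Warm-up overlap.
Percussion Tracking starts after Sectional Warm-up ends.
Strings Warm-up starts before Dress Run-through ends → Dress Run-through and Strings Warm-up overlap.
Percussion Tracking starts after Dress Run-through ends.
Percussion Tracking starts after Strings Warm-up ends.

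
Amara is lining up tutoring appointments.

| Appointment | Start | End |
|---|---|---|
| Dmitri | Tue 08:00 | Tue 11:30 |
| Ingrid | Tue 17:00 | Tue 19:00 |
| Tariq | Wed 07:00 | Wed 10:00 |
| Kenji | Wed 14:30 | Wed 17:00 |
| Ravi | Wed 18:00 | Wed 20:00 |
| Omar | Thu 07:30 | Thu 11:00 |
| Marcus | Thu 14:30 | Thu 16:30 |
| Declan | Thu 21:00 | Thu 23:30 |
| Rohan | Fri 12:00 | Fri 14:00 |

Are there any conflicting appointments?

Sorted by start: Dmitri, Ingrid, Tariq, Kenji, Ravi, Omar, Marcus, Declan, Rohan.
Ingrid starts after Dmitri ends, so Dmitri has no further overlaps.
Tariq starts after Ingrid ends, so Ingrid has no further overlaps.
Kenji starts after Tariq ends, so Tariq has no further overlaps.
Ravi starts after Kenji ends, so Kenji has no further overlaps.
Omar starts after Ravi ends, so Ravi has no further overlaps.
Marcus starts after Omar ends, so Omar has no further overlaps.
Declan starts after Marcus ends, so Marcus has no further overlaps.
Rohan starts after Declan ends.
Every pair is clear; the schedule has no overlaps.

No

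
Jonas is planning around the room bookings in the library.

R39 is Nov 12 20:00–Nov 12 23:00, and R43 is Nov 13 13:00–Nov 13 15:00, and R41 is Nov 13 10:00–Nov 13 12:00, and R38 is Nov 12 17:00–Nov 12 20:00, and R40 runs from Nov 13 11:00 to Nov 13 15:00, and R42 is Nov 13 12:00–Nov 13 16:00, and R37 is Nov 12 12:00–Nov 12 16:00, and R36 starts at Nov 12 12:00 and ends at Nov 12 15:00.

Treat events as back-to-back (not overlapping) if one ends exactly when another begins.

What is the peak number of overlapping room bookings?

3

Sweep the timeline, counting +1 at each start and −1 at each end (ends before starts at a tie):
Nov 12 12:00 start R36 → 1
Nov 12 12:00 start R37 → 2
Nov 12 15:00 end R36 → 1
Nov 12 16:00 end R37 → 0
Nov 12 17:00 start R38 → 1
Nov 12 20:00 end R38 → 0
Nov 12 20:00 start R39 → 1
Nov 12 23:00 end R39 → 0
Nov 13 10:00 start R41 → 1
Nov 13 11:00 start R40 → 2
Nov 13 12:00 end R41 → 1
Nov 13 12:00 start R42 → 2
Nov 13 13:00 start R43 → 3
Nov 13 15:00 end R40 → 2
Nov 13 15:00 end R43 → 1
Nov 13 16:00 end R42 → 0
Peak is 3, at Nov 13 13:00 (R40, R42, R43).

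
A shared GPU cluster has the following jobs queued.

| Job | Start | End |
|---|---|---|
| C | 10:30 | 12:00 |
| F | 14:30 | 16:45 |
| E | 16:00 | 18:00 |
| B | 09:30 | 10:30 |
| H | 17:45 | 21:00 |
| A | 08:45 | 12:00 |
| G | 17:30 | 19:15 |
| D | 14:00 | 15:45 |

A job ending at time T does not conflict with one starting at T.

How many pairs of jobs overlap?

7

Sorted by start: A, B, C, D, F, E, G, H.
B starts before A ends → A and B overlap.
C starts before A ends → A and C overlap.
D starts after A ends, so A has no further overlaps.
C starts exactly when B ends (back-to-back, no overlap), so B has no further overlaps.
D starts after C ends, so C has no further overlaps.
F starts before D ends → D and F overlap.
E starts after D ends, so D has no further overlaps.
E starts before F ends → F and E overlap.
G starts after F ends, so F has no further overlaps.
G starts before E ends → E and G overlap.
H starts before E ends → E and H overlap.
H starts before G ends → G and H overlap.
Overlapping pairs: A & B, A & C, D & F, E & F, E & G, E & H, G & H — 7 in total.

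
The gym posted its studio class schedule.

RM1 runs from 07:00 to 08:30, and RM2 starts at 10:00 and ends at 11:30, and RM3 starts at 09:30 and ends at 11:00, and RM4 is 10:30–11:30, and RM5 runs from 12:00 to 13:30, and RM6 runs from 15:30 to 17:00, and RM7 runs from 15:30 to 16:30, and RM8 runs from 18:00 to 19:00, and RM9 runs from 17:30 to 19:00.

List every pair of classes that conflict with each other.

Sorted by start: RM1, RM3, RM2, RM4, RM5, RM6, RM7, RM9, RM8.
RM3 starts after RM1 ends, so RM1 has no further overlaps.
RM2 starts before RM3 ends → RM3 and RM2 overlap.
RM4 starts before RM3 ends → RM3 and RM4 overlap.
RM5 starts after RM3 ends, so RM3 has no further overlaps.
RM4 starts before RM2 ends → RM2 and RM4 overlap.
RM5 starts after RM2 ends, so RM2 has no further overlaps.
RM5 starts after RM4 ends, so RM4 has no further overlaps.
RM6 starts after RM5 ends, so RM5 has no further overlaps.
RM7 starts before RM6 ends → RM6 and RM7 overlap.
RM9 starts after RM6 ends, so RM6 has no further overlaps.
RM9 starts after RM7 ends, so RM7 has no further overlaps.
RM8 starts before RM9 ends → RM9 and RM8 overlap.

RM2 & RM3, RM2 & RM4, RM3 & RM4, RM6 & RM7, RM8 & RM9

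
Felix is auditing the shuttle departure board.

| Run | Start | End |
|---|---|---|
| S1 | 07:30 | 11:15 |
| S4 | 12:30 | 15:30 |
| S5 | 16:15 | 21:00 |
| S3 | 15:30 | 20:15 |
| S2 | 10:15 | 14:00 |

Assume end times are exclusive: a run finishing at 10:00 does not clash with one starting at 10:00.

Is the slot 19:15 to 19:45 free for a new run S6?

No — it overlaps S3, S5

S1: ends 11:15 at or before S6 starts 19:15 → clear.
S2: ends 14:00 at or before S6 starts 19:15 → clear.
S4: ends 15:30 at or before S6 starts 19:15 → clear.
S3: starts 15:30 before S6 ends 19:45, and ends 20:15 after S6 starts 19:15 → overlap.
S5: starts 16:15 before S6 ends 19:45, and ends 21:00 after S6 starts 19:15 → overlap.
S6 overlaps S3, S5.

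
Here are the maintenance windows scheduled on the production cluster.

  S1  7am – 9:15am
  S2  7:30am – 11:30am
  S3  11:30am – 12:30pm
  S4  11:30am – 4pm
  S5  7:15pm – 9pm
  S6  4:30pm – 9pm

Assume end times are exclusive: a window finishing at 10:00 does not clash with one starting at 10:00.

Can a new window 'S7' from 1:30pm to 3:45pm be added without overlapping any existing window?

S1: ends 9:15am at or before S7 starts 1:30pm → clear.
S2: ends 11:30am at or before S7 starts 1:30pm → clear.
S3: ends 12:30pm at or before S7 starts 1:30pm → clear.
S4: starts 11:30am before S7 ends 3:45pm, and ends 4pm after S7 starts 1:30pm → overlap.
S6: starts 4:30pm at or after S7 ends 3:45pm → clear.
S5: starts 7:15pm at or after S7 ends 3:45pm → clear.
S7 overlaps S4.

No — it overlaps S4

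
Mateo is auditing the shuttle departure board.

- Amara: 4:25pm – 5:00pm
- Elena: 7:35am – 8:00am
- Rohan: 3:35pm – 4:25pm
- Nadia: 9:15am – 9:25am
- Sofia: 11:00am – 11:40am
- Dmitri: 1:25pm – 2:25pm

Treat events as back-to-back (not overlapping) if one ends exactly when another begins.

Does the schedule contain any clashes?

Sorted by start: Elena, Nadia, Sofia, Dmitri, Rohan, Amara.
Nadia starts after Elena ends; Elena is clear from here.
Sofia starts after Nadia ends; Nadia is clear from here.
Dmitri starts after Sofia ends; Sofia is clear from here.
Rohan starts after Dmitri ends; Dmitri is clear from here.
Amara starts exactly when Rohan ends (back-to-back, no overlap).
Every pair is clear; the schedule has no overlaps.

No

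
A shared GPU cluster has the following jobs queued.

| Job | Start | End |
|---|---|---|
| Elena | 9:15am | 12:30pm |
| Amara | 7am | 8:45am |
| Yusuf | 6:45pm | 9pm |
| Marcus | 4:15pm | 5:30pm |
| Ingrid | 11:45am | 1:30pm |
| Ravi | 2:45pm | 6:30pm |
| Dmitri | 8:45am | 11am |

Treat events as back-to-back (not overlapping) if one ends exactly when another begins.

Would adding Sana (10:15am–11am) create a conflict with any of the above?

Amara: ends 8:45am at or before Sana starts 10:15am → clear.
Dmitri: starts 8:45am before Sana ends 11am, and ends 11am after Sana starts 10:15am → overlap.
Elena: starts 9:15am before Sana ends 11am, and ends 12:30pm after Sana starts 10:15am → overlap.
Ingrid: starts 11:45am at or after Sana ends 11am → clear.
Ravi: starts 2:45pm at or after Sana ends 11am → clear.
Marcus: starts 4:15pm at or after Sana ends 11am → clear.
Yusuf: starts 6:45pm at or after Sana ends 11am → clear.
Sana overlaps Elena, Dmitri.

Yes — it overlaps Dmitri, Elena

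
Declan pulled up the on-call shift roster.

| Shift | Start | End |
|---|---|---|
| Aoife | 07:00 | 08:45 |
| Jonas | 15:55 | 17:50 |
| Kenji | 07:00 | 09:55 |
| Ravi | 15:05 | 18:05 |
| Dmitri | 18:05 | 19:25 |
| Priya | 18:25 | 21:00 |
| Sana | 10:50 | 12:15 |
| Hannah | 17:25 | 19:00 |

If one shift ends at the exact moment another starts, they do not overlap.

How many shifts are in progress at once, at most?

Sort all start/end points and keep a running count:
07:00 start Aoife → 1
07:00 start Kenji → 2
08:45 end Aoife → 1
09:55 end Kenji → 0
10:50 start Sana → 1
12:15 end Sana → 0
15:05 start Ravi → 1
15:55 start Jonas → 2
17:25 start Hannah → 3
17:50 end Jonas → 2
18:05 end Ravi → 1
18:05 start Dmitri → 2
18:25 start Priya → 3
19:00 end Hannah → 2
19:25 end Dmitri → 1
21:00 end Priya → 0
Peak is 3, at 17:25 (Hannah, Jonas, Ravi).

3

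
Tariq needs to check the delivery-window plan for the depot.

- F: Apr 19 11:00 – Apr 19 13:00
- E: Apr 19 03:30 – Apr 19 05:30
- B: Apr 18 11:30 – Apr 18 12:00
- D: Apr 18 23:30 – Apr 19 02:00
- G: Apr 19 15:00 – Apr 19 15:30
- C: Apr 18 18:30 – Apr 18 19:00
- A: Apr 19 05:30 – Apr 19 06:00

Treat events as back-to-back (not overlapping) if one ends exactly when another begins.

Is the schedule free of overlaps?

Sorted by start: B, C, D, E, A, F, G.
C starts after B ends, so nothing later overlaps B either.
D starts after C ends, so nothing later overlaps C either.
E starts after D ends, so nothing later overlaps D either.
A starts exactly when E ends (back-to-back, no overlap), so nothing later overlaps E either.
F starts after A ends, so nothing later overlaps A either.
G starts after F ends.
Every pair is clear; the schedule has no overlaps.

Yes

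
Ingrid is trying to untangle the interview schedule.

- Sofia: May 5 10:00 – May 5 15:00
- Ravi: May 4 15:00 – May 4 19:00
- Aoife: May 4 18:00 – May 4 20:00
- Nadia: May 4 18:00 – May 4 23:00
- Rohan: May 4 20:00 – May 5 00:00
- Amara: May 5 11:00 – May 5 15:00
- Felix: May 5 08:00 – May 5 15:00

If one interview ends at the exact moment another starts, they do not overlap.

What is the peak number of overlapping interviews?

Walk through starts and ends in time order (an end at T is processed before a start at T):
May 4 15:00 start Ravi → 1
May 4 18:00 start Aoife → 2
May 4 18:00 start Nadia → 3
May 4 19:00 end Ravi → 2
May 4 20:00 end Aoife → 1
May 4 20:00 start Rohan → 2
May 4 23:00 end Nadia → 1
May 5 00:00 end Rohan → 0
May 5 08:00 start Felix → 1
May 5 10:00 start Sofia → 2
May 5 11:00 start Amara → 3
May 5 15:00 end Amara → 2
May 5 15:00 end Felix → 1
May 5 15:00 end Sofia → 0
Peak is 3, at May 4 18:00 (Aoife, Nadia, Ravi).

3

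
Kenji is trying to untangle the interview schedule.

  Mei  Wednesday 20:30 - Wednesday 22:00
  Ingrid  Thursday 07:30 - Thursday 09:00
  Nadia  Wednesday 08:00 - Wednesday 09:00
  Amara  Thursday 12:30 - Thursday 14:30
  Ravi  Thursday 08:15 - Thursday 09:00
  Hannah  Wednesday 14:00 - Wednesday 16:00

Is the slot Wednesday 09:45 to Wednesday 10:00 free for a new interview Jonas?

Nadia: ends Wednesday 09:00 at or before Jonas starts Wednesday 09:45 → clear.
Hannah: starts Wednesday 14:00 at or after Jonas ends Wednesday 10:00 → clear.
Mei: starts Wednesday 20:30 at or after Jonas ends Wednesday 10:00 → clear.
Ingrid: starts Thursday 07:30 at or after Jonas ends Wednesday 10:00 → clear.
Ravi: starts Thursday 08:15 at or after Jonas ends Wednesday 10:00 → clear.
Amara: starts Thursday 12:30 at or after Jonas ends Wednesday 10:00 → clear.

Yes — the slot is free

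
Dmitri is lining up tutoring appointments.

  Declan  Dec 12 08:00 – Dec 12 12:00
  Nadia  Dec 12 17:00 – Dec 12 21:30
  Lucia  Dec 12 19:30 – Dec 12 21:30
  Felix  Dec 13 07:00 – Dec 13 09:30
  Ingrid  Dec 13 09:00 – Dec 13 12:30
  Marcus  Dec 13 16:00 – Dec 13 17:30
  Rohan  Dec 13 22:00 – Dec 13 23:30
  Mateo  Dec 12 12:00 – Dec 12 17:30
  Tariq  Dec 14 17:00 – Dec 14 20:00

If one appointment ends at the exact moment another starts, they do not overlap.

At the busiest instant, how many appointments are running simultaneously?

2

Sort all start/end points and keep a running count:
Dec 12 08:00 start Declan → 1
Dec 12 12:00 end Declan → 0
Dec 12 12:00 start Mateo → 1
Dec 12 17:00 start Nadia → 2
Dec 12 17:30 end Mateo → 1
Dec 12 19:30 start Lucia → 2
Dec 12 21:30 end Lucia → 1
Dec 12 21:30 end Nadia → 0
Dec 13 07:00 start Felix → 1
Dec 13 09:00 start Ingrid → 2
Dec 13 09:30 end Felix → 1
Dec 13 12:30 end Ingrid → 0
Dec 13 16:00 start Marcus → 1
Dec 13 17:30 end Marcus → 0
Dec 13 22:00 start Rohan → 1
Dec 13 23:30 end Rohan → 0
Dec 14 17:00 start Tariq → 1
Dec 14 20:00 end Tariq → 0
Peak is 2, at Dec 12 17:00 (Mateo, Nadia).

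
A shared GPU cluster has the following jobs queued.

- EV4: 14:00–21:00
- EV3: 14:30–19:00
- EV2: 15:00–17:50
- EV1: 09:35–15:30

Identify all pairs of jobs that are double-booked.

Sorted by start: EV1, EV4, EV3, EV2.
EV4 starts before EV1 ends → EV1 and EV4 overlap.
EV3 starts before EV1 ends → EV1 and EV3 overlap.
EV2 starts before EV1 ends → EV1 and EV2 overlap.
EV3 starts before EV4 ends → EV4 and EV3 overlap.
EV2 starts before EV4 ends → EV4 and EV2 overlap.
EV2 starts before EV3 ends → EV3 and EV2 overlap.

EV1 & EV2, EV1 & EV3, EV1 & EV4, EV2 & EV3, EV2 & EV4, EV3 & EV4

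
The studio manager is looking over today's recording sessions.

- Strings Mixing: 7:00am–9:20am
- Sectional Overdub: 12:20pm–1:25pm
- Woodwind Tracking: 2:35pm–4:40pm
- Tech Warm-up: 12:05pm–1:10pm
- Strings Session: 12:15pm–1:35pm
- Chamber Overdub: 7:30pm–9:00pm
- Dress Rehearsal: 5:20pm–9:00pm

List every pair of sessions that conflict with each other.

Chamber Overdub & Dress Rehearsal, Sectional Overdub & Strings Session, Sectional Overdub & Tech Warm-up, Strings Session & Tech Warm-up

Sorted by start: Strings Mixing, Tech Warm-up, Strings Session, Sectional Overdub, Woodwind Tracking, Dress Rehearsal, Chamber Overdub.
Tech Warm-up starts after Strings Mixing ends, so Strings Mixing has no further overlaps.
Strings Session starts before Tech Warm-up ends → Tech Warm-up and Strings Session overlap.
Sectional Overdub starts before Tech Warm-up ends → Tech Warm-up and Sectional Overdub overlap.
Woodwind Tracking starts after Tech Warm-up ends, so Tech Warm-up has no further overlaps.
Sectional Overdub starts before Strings Session ends → Strings Session and Sectional Overdub overlap.
Woodwind Tracking starts after Strings Session ends, so Strings Session has no further overlaps.
Woodwind Tracking starts after Sectional Overdub ends, so Sectional Overdub has no further overlaps.
Dress Rehearsal starts after Woodwind Tracking ends, so Woodwind Tracking has no further overlaps.
Chamber Overdub starts before Dress Rehearsal ends → Dress Rehearsal and Chamber Overdub overlap.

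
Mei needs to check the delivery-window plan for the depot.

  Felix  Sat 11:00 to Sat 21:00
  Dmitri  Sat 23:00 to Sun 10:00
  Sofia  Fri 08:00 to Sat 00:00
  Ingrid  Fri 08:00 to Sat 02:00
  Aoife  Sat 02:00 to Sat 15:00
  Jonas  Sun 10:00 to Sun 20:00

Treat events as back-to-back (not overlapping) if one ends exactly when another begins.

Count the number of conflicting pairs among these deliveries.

Check each pair: they overlap iff neither finishes before the other starts.
Sorted by start: Ingrid, Sofia, Aoife, Felix, Dmitri, Jonas.
Sofia starts before Ingrid ends → Ingrid and Sofia overlap.
Aoife starts exactly when Ingrid ends (back-to-back, no overlap), so Ingrid has no further overlaps.
Aoife starts after Sofia ends, so Sofia has no further overlaps.
Felix starts before Aoife ends → Aoife and Felix overlap.
Dmitri starts after Aoife ends, so Aoife has no further overlaps.
Dmitri starts after Felix ends, so Felix has no further overlaps.
Jonas starts exactly when Dmitri ends (back-to-back, no overlap).
Overlapping pairs: Aoife & Felix, Ingrid & Sofia — 2 in total.

2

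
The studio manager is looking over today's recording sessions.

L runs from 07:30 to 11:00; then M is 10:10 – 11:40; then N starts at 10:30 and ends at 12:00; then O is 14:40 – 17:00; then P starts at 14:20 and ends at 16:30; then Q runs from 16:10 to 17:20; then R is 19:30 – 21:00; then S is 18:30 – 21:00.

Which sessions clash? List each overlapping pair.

Sorted by start: L, M, N, P, O, Q, S, R.
M starts before L ends → L and M overlap.
N starts before L ends → L and N overlap.
P starts after L ends, so nothing later overlaps L either.
N starts before M ends → M and N overlap.
P starts after M ends, so nothing later overlaps M either.
P starts after N ends, so nothing later overlaps N either.
O starts before P ends → P and O overlap.
Q starts before P ends → P and Q overlap.
S starts after P ends, so nothing later overlaps P either.
Q starts before O ends → O and Q overlap.
S starts after O ends, so nothing later overlaps O either.
S starts after Q ends, so nothing later overlaps Q either.
R starts before S ends → S and R overlap.

L & M, L & N, M & N, O & P, O & Q, P & Q, R & S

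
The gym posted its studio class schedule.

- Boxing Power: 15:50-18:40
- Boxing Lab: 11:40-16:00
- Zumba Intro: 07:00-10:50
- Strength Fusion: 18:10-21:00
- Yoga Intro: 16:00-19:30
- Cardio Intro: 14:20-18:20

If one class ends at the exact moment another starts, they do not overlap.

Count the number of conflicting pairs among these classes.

Sorted by start: Zumba Intro, Boxing Lab, Cardio Intro, Boxing Power, Yoga Intro, Strength Fusion.
Boxing Lab starts after Zumba Intro ends; Zumba Intro is clear from here.
Cardio Intro starts before Boxing Lab ends → Boxing Lab and Cardio Intro overlap.
Boxing Power starts before Boxing Lab ends → Boxing Lab and Boxing Power overlap.
Yoga Intro starts exactly when Boxing Lab ends (back-to-back, no overlap); Boxing Lab is clear from here.
Boxing Power starts before Cardio Intro ends → Cardio Intro and Boxing Power overlap.
Yoga Intro starts before Cardio Intro ends → Cardio Intro and Yoga Intro overlap.
Strength Fusion starts before Cardio Intro ends → Cardio Intro and Strength Fusion overlap.
Yoga Intro starts before Boxing Power ends → Boxing Power and Yoga Intro overlap.
Strength Fusion starts before Boxing Power ends → Boxing Power and Strength Fusion overlap.
Strength Fusion starts before Yoga Intro ends → Yoga Intro and Strength Fusion overlap.
Overlapping pairs: Boxing Lab & Boxing Power, Boxing Lab & Cardio Intro, Boxing Power & Cardio Intro, Boxing Power & Strength Fusion, Boxing Power & Yoga Intro, Cardio Intro & Strength Fusion, Cardio Intro & Yoga Intro, Strength Fusion & Yoga Intro — 8 in total.

8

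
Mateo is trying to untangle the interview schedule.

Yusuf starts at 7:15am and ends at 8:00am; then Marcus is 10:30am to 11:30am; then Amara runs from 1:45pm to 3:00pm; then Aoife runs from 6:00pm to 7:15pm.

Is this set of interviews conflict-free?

Yes

Sorted by start: Yusuf, Marcus, Amara, Aoife.
Marcus starts after Yusuf ends, so nothing later overlaps Yusuf either.
Amara starts after Marcus ends, so nothing later overlaps Marcus either.
Aoife starts after Amara ends.
Every pair is clear; the schedule has no overlaps.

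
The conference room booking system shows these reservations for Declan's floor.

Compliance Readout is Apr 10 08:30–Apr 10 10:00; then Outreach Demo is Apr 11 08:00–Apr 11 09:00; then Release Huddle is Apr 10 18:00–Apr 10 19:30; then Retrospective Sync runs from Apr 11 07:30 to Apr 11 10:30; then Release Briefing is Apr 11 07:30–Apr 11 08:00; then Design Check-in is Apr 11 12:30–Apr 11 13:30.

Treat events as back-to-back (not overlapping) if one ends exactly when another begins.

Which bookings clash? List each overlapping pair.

Outreach Demo & Retrospective Sync, Release Briefing & Retrospective Sync

Two intervals overlap when each starts before the other ends.
Sorted by start: Compliance Readout, Release Huddle, Retrospective Sync, Release Briefing, Outreach Demo, Design Check-in.
Release Huddle starts after Compliance Readout ends, so Compliance Readout has no further overlaps.
Retrospective Sync starts after Release Huddle ends, so Release Huddle has no further overlaps.
Release Briefing starts before Retrospective Sync ends → Retrospective Sync and Release Briefing overlap.
Outreach Demo starts before Retrospective Sync ends → Retrospective Sync and Outreach Demo overlap.
Design Check-in starts after Retrospective Sync ends.
Outreach Demo starts exactly when Release Briefing ends (back-to-back, no overlap), so Release Briefing has no further overlaps.
Design Check-in starts after Outreach Demo ends.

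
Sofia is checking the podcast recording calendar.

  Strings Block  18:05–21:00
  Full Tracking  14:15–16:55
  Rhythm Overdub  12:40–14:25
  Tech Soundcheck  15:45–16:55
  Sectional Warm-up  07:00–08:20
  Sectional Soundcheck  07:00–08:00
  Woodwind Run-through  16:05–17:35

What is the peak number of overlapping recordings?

3

Sweep the timeline, counting +1 at each start and −1 at each end (ends before starts at a tie):
07:00 start Sectional Soundcheck → 1
07:00 start Sectional Warm-up → 2
08:00 end Sectional Soundcheck → 1
08:20 end Sectional Warm-up → 0
12:40 start Rhythm Overdub → 1
14:15 start Full Tracking → 2
14:25 end Rhythm Overdub → 1
15:45 start Tech Soundcheck → 2
16:05 start Woodwind Run-through → 3
16:55 end Full Tracking → 2
16:55 end Tech Soundcheck → 1
17:35 end Woodwind Run-through → 0
18:05 start Strings Block → 1
21:00 end Strings Block → 0
Peak is 3, at 16:05 (Full Tracking, Tech Soundcheck, Woodwind Run-through).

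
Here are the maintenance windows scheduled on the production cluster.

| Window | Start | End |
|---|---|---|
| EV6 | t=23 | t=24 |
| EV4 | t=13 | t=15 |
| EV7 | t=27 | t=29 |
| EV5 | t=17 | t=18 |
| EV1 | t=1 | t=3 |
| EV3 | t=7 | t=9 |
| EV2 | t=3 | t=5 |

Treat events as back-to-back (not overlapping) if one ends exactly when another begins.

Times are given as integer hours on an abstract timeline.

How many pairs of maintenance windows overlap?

0

Two intervals overlap when each starts before the other ends.
Sorted by start: EV1, EV2, EV3, EV4, EV5, EV6, EV7.
EV2 starts exactly when EV1 ends (back-to-back, no overlap) — done with EV1.
EV3 starts after EV2 ends — done with EV2.
EV4 starts after EV3 ends — done with EV3.
EV5 starts after EV4 ends — done with EV4.
EV6 starts after EV5 ends — done with EV5.
EV7 starts after EV6 ends.
No pair overlaps.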